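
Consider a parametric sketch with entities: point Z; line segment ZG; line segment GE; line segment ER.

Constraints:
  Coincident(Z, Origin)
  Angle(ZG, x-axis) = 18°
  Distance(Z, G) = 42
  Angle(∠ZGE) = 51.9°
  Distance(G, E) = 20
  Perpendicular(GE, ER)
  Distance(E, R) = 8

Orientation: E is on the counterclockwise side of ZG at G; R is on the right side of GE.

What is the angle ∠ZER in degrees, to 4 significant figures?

169.9°

Z is at the origin; ZG runs at 18.0° with length 42.0, so G = 42.0·(cos 18.0°, sin 18.0°) = (39.94, 12.98). ∠ZGE = 51.9°, so GE runs at 18.0° + (180° − 51.9°) = 146.1° from the x-axis; with |GE| = 20.0, E = G + 20.0·(cos 146.1°, sin 146.1°) = (23.34, 24.13). GE is perpendicular to ER; with |ER| = 8.0 on the right of GE, R = E + 8.0·(0.5577, 0.8300) = (27.81, 30.77). Then cos ∠ZER = EZ·ER / (|EZ||ER|), giving 169.9°.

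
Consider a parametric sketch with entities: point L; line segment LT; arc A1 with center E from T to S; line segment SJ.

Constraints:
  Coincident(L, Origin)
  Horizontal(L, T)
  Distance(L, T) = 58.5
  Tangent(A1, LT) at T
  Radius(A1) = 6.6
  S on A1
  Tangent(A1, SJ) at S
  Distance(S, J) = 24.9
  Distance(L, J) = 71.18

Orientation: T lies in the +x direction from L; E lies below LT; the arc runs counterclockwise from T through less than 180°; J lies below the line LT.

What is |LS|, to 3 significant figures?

53.4

L is at the origin; LT is horizontal with |LT| = 58.5 and T on the +x side, so T = (58.5, 0.00). The tangent condition forces ET to be normal to LT, so E = T + (0, -6.6) = (58.5, -6.60). Since ES ⟂ SJ (tangency), |EJ| = √(6.6² + 24.9²) = 25.8 regardless of where S sits on A1. So J lies on both circle(L, 71.18) and circle(E, 25.8); the below-LT intersection is J = (63.7, -31.8). S is the foot of the tangent from J: S = (52.6, -9.54).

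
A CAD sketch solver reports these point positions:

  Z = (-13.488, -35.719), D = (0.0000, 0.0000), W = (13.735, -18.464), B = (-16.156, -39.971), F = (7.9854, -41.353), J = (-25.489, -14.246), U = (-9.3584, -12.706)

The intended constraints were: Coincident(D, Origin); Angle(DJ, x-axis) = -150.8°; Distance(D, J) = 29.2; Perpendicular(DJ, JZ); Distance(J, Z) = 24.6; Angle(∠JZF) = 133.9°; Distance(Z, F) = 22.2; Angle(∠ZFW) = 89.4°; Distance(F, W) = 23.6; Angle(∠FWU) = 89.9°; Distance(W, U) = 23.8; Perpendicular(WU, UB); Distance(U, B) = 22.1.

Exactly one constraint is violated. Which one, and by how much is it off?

Distance(U, B) = 22.1 — off by 6.00.

D = (0.00, 0.00) ✓; DJ at -150.8° ✓; |DJ| = 29.20 ✓; ∠(DJ, JZ) = 90.00° ✓; |JZ| = 24.60 ✓; ∠JZF = 133.9° ✓; |ZF| = 22.20 ✓; ∠ZFW = 89.40° ✓; |FW| = 23.60 ✓; ∠FWU = 89.90° ✓; |WU| = 23.80 ✓; ∠(WU, UB) = 90.00° ✓; |UB| = 28.10 ✗.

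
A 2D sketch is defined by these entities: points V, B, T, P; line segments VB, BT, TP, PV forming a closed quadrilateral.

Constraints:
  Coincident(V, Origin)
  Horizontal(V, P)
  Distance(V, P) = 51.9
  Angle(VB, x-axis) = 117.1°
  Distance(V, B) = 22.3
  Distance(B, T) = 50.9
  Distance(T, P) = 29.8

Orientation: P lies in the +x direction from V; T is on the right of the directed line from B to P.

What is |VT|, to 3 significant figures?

30.7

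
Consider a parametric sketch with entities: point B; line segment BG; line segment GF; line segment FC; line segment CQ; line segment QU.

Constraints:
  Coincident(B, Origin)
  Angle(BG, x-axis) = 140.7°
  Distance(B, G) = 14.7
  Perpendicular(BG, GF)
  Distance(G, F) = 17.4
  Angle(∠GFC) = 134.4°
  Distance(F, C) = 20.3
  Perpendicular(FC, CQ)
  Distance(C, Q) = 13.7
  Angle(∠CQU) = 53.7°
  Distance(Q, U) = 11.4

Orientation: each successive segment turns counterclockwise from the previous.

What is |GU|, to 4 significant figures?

23.92

FC ⟂ CQ, so CQ runs at 6.300°; with |CQ| = 13.7, Q = (-6.551, -22.83). ∠CQU = 53.7° gives QU at 132.6° from the x-axis; with |QU| = 11.4, U = (-14.27, -14.44). Then |GU| = |U − G| = 23.92.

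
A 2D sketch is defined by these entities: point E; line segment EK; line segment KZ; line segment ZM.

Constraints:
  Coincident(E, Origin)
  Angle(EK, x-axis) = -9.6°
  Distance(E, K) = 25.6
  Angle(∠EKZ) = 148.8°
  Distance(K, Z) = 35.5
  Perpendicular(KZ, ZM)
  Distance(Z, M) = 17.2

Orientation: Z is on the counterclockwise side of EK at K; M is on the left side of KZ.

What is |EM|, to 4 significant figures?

57.53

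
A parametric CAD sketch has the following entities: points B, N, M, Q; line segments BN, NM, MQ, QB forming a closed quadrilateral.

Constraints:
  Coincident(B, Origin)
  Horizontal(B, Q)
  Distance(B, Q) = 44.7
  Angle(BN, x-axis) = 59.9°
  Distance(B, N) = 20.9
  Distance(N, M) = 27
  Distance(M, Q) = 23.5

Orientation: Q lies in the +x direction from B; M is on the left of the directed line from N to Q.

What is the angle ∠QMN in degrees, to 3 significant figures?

99.8°

Checks: |NM| = 27.00 ✓; |MQ| = 23.50 ✓.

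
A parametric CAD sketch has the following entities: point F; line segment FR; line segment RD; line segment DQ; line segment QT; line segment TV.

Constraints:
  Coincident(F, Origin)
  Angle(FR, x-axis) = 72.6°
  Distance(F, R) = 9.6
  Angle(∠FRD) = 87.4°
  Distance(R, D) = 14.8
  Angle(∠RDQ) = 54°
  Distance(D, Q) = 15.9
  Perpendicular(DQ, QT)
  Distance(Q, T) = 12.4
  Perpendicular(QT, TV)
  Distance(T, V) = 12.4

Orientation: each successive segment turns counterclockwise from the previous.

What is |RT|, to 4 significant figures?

7.213

F is at the origin; FR runs at 72.6° with length 9.6, so R = (2.871, 9.161). ∠FRD = 87.4° gives RD at 165.2° from the x-axis; with |RD| = 14.8, D = (-11.44, 12.94). ∠RDQ = 54.0° gives DQ at -68.80° from the x-axis; with |DQ| = 15.9, Q = (-5.688, -1.883). The perpendicularity gives QT at right angles to DQ, so QT runs at 21.20°; with |QT| = 12.4, T = (5.872, 2.602). Then |RT| = |T − R| = 7.213.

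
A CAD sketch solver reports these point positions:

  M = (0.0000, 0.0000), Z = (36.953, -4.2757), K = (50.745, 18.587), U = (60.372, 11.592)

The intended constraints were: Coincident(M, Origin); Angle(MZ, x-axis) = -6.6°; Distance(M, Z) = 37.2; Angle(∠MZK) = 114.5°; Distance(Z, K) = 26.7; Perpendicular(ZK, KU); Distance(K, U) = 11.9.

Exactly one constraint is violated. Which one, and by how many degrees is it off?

Perpendicular(ZK, KU) — off by 4.90°.

M = (0.00, 0.00) ✓; MZ at -6.600° ✓; |MZ| = 37.20 ✓; ∠MZK = 114.5° ✓; |ZK| = 26.70 ✓; ∠(ZK, KU) = 94.90° ✗; |KU| = 11.90 ✓.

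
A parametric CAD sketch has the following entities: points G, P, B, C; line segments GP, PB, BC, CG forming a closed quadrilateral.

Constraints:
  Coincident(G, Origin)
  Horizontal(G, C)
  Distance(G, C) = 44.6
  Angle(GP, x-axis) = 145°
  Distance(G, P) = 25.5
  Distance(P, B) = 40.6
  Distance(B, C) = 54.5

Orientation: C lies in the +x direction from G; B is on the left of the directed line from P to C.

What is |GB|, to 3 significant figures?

42.7

Checks: |PB| = 40.60 ✓; |BC| = 54.50 ✓.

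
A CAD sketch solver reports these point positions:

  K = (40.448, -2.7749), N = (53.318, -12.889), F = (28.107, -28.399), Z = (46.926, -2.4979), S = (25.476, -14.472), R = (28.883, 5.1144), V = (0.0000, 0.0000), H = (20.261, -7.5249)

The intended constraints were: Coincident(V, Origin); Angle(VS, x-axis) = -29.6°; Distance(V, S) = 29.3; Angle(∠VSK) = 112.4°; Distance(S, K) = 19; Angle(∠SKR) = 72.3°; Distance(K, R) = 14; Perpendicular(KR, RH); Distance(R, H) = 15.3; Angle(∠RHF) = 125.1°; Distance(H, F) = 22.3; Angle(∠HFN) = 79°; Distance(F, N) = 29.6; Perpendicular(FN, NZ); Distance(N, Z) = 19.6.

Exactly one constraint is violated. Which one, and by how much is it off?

Distance(N, Z) = 19.6 — off by 7.40.

V = (0.00, 0.00) ✓; VS at -29.60° ✓; |VS| = 29.30 ✓; ∠VSK = 112.4° ✓; |SK| = 19.00 ✓; ∠SKR = 72.30° ✓; |KR| = 14.00 ✓; ∠(KR, RH) = 90.00° ✓; |RH| = 15.30 ✓; ∠RHF = 125.1° ✓; |HF| = 22.30 ✓; ∠HFN = 79.00° ✓; |FN| = 29.60 ✓; ∠(FN, NZ) = 90.00° ✓; |NZ| = 12.20 ✗.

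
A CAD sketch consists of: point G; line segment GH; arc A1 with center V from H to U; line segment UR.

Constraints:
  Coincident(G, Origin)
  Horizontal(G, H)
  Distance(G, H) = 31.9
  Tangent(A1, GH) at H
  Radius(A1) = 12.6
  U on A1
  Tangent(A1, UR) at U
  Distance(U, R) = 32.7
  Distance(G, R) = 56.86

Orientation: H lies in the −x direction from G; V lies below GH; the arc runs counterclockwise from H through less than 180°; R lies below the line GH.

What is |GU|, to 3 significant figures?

46.9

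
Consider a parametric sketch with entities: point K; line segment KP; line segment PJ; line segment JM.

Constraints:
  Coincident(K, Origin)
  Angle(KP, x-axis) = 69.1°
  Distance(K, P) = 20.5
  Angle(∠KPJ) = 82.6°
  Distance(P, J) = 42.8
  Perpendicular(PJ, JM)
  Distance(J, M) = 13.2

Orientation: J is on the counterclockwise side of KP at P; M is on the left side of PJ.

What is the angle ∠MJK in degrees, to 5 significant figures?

63.151°

K is at the origin; KP runs at 69.1° with length 20.5, so P = 20.5·(cos 69.1°, sin 69.1°) = (7.3131, 19.151). ∠KPJ = 82.6°, so PJ runs at 69.1° + (180° − 82.6°) = 166.50° from the x-axis; with |PJ| = 42.8, J = P + 42.8·(cos 166.50°, sin 166.50°) = (-34.304, 29.143). PJ ⟂ JM; with |JM| = 13.2 on the left of PJ, M = J + 13.2·(-0.23345, -0.97237) = (-37.386, 16.307). Then cos ∠MJK = JM·JK / (|JM||JK|), giving 63.151°.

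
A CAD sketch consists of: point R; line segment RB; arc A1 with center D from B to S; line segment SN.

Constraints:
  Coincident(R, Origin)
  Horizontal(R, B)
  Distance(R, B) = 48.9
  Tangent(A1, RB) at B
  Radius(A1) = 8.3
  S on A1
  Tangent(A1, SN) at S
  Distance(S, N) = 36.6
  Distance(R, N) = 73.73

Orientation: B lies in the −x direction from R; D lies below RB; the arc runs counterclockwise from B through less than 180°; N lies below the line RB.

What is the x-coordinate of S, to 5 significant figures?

-57.192

Checks: |DS| = 8.300 ✓; ∠(DS, SN) = 90.00° ✓; |SN| = 36.60 ✓; |RN| = 73.73 ✓.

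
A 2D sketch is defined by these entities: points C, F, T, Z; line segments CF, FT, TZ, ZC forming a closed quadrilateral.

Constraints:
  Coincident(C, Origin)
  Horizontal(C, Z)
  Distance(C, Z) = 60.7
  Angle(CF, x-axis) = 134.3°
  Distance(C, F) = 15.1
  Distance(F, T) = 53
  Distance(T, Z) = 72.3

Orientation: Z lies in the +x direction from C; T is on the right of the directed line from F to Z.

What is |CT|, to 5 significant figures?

40.916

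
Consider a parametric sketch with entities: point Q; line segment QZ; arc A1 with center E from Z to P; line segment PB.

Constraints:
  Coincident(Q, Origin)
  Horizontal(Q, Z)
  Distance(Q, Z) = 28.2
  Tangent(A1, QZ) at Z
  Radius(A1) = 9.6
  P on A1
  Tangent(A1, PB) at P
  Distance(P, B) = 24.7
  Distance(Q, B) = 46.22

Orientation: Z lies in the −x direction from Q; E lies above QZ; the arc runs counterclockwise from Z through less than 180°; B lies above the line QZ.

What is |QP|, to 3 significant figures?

23.5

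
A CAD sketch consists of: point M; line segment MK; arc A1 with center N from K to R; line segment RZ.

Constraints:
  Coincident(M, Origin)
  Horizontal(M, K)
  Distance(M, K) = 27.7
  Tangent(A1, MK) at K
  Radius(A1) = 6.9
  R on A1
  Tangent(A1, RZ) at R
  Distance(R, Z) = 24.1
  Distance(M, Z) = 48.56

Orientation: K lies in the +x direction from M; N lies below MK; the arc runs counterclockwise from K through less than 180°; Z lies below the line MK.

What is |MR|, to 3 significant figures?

25.3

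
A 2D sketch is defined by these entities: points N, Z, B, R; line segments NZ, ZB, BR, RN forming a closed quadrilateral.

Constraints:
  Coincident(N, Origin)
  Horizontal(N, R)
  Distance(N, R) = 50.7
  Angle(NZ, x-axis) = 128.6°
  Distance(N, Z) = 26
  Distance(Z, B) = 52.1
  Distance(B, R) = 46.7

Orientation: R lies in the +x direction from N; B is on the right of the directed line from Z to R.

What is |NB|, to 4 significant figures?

26.53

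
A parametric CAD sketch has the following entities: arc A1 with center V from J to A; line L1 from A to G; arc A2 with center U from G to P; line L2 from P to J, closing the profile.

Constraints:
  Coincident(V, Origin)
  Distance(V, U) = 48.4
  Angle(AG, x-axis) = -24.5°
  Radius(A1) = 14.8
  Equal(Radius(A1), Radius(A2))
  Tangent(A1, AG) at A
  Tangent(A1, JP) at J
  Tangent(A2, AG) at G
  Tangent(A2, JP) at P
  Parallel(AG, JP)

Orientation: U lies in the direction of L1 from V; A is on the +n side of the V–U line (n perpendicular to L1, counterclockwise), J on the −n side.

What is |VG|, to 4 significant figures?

50.61

Tangency of A1 to both parallel lines with radius 14.8 puts A and J at V ± 14.8·n: A = (6.137, 13.47), J = (-6.137, -13.47). Equal radii place G and P the same way about U: G = U + 14.8·n = (50.18, -6.604), P = U − 14.8·n = (37.90, -33.54). Then |VG| = |G − V| = 50.61.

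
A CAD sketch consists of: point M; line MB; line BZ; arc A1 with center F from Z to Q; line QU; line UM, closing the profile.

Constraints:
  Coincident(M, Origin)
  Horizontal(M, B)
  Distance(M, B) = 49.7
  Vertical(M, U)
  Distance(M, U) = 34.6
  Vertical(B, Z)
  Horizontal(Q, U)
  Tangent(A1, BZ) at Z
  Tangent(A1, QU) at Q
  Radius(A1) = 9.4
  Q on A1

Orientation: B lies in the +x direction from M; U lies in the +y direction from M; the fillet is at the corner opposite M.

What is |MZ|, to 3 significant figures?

55.7

M is at the origin; MB is horizontal with |MB| = 49.7 and B on the +x side, so B = (49.7, 0.00). M and U share the same x with |MU| = 34.6 and U on the +y side, so U = (0.00, 34.6). The virtual corner opposite M is at (49.7, 34.6). A1 meets BZ tangentially, so FZ is at right angles to BZ and A1 meets QU tangentially, so FQ is at right angles to QU, with radius 9.4, so the center F sits 9.4 in from both sides at F = (40.3, 25.2). That places the tangent points at Z = (49.7, 25.2) on BZ and Q = (40.3, 34.6) on QU. Then |MZ| = |Z − M| = 55.7.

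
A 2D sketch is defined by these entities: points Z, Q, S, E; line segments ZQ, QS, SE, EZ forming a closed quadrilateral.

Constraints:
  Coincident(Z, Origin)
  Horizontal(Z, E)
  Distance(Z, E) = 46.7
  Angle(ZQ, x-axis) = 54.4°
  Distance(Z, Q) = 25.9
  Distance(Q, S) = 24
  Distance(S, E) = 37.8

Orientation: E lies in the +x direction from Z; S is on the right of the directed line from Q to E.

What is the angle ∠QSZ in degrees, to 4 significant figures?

91.28°

Checks: |QS| = 24.00 ✓; |SE| = 37.80 ✓.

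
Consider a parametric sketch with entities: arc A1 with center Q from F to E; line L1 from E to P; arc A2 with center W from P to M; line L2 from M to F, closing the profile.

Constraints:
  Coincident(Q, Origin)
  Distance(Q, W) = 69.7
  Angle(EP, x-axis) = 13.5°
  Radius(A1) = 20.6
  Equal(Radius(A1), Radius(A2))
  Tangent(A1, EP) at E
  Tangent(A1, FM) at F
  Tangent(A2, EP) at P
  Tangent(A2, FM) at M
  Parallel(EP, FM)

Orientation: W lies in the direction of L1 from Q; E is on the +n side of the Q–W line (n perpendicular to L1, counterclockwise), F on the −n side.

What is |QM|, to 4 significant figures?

72.68

The slot axis is L1's direction at 13.5°, so u = (cos 13.5°, sin 13.5°) = (0.9724, 0.2334) and n = (−sin 13.5°, cos 13.5°) = (-0.2334, 0.9724). Q is at the origin and W lies 69.7 along u from Q, so W = 69.7·u = (67.77, 16.27). Tangency of A1 to both parallel lines with radius 20.6 puts E and F at Q ± 20.6·n: E = (-4.809, 20.03), F = (4.809, -20.03). Equal radii place P and M the same way about W: P = W + 20.6·n = (62.97, 36.30), M = W − 20.6·n = (72.58, -3.760). Then |QM| = |M − Q| = 72.68.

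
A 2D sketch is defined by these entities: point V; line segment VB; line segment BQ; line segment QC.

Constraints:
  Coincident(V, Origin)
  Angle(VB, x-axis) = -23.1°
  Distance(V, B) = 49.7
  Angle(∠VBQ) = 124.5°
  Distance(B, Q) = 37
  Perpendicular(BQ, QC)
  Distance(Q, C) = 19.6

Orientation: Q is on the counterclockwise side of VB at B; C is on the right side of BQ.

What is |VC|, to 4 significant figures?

88.95

V is at the origin; VB runs at -23.1° with length 49.7, so B = 49.7·(cos -23.1°, sin -23.1°) = (45.72, -19.50). ∠VBQ = 124.5°, so BQ runs at -23.1° + (180° − 124.5°) = 32.40° from the x-axis; with |BQ| = 37.0, Q = B + 37.0·(cos 32.40°, sin 32.40°) = (76.96, 0.3264). BQ is perpendicular to QC; with |QC| = 19.6 on the right of BQ, C = Q + 19.6·(0.5358, -0.8443) = (87.46, -16.22). Then |VC| = |C − V| = 88.95.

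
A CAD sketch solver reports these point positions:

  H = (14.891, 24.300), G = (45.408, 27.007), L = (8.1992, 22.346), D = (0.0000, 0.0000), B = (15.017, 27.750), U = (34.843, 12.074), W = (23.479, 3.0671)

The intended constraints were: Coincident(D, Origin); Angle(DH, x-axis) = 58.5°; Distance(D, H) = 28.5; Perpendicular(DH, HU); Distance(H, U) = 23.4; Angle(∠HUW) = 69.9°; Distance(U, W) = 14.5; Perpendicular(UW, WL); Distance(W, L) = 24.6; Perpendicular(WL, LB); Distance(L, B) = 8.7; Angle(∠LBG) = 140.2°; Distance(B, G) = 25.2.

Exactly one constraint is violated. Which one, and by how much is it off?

Distance(B, G) = 25.2 — off by 5.20.

D = (0.00, 0.00) ✓; DH at 58.50° ✓; |DH| = 28.50 ✓; ∠(DH, HU) = 90.00° ✓; |HU| = 23.40 ✓; ∠HUW = 69.90° ✓; |UW| = 14.50 ✓; ∠(UW, WL) = 90.00° ✓; |WL| = 24.60 ✓; ∠(WL, LB) = 90.00° ✓; |LB| = 8.700 ✓; ∠LBG = 140.2° ✓; |BG| = 30.40 ✗.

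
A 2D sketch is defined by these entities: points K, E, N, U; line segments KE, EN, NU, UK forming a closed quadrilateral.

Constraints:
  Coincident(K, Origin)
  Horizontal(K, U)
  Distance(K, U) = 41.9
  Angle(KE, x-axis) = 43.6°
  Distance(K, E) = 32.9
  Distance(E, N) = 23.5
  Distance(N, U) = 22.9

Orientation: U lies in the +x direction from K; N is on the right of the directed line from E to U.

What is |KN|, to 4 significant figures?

19.00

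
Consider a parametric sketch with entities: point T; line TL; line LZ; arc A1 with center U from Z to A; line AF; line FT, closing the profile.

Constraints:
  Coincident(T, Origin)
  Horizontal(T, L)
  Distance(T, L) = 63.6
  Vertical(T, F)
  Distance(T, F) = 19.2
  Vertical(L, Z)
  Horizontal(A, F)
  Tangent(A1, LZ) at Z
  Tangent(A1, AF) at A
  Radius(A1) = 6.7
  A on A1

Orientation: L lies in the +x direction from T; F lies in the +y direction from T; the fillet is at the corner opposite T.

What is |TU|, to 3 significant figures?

58.3

T and F share the same x with |TF| = 19.2 and F on the +y side, so F = (0.00, 19.2). The virtual corner opposite T is at (63.6, 19.2). Tangency of A1 to LZ means the radius UZ is perpendicular to LZ and the tangent condition forces UA to be normal to AF, with radius 6.7, so the center U sits 6.7 in from both sides at U = (56.9, 12.5). Then |TU| = |U − T| = 58.3.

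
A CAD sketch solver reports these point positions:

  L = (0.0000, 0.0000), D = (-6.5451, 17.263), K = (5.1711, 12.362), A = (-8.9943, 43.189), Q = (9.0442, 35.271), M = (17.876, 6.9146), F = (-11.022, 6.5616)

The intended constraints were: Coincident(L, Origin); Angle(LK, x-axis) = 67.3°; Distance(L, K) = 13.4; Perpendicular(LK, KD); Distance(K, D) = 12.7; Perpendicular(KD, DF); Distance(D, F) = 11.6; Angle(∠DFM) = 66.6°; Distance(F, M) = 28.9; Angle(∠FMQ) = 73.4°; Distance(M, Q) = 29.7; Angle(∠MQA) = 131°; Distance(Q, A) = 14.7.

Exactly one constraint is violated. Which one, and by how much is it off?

Distance(Q, A) = 14.7 — off by 5.00.

L = (0.00, 0.00) ✓; LK at 67.30° ✓; |LK| = 13.40 ✓; ∠(LK, KD) = 90.00° ✓; |KD| = 12.70 ✓; ∠(KD, DF) = 90.00° ✓; |DF| = 11.60 ✓; ∠DFM = 66.60° ✓; |FM| = 28.90 ✓; ∠FMQ = 73.40° ✓; |MQ| = 29.70 ✓; ∠MQA = 131.0° ✓; |QA| = 19.70 ✗.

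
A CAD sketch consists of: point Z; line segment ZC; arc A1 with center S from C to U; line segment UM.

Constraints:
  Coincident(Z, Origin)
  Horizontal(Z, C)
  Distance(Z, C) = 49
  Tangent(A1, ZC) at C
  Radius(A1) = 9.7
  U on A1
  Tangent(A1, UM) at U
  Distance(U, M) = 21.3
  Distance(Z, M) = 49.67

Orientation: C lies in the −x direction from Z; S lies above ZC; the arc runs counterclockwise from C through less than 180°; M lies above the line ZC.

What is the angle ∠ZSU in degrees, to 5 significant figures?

10.229°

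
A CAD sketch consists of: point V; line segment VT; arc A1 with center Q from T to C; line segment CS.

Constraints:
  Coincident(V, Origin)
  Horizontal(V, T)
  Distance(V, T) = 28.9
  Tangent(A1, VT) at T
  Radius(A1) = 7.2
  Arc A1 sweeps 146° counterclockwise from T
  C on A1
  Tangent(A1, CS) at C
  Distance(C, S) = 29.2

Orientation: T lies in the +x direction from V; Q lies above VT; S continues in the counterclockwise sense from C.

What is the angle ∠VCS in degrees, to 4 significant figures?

55.80°

V is at the origin; VT is horizontal with |VT| = 28.9 and T on the +x side, so T = (28.90, 0.000). The tangent condition forces QT to be normal to VT, so Q = T + (0, 7.2) = (28.90, 7.200). On A1, T sits at bearing -90° from Q; a 146° counterclockwise sweep puts C at bearing 56°, so C = Q + 7.2·(cos 56°, sin 56°) = (32.93, 13.17). Since A1 is tangent to CS there, QC ⟂ CS, so CS runs along (−sin 56°, cos 56°); with |CS| = 29.2, S = (8.718, 29.50). Then cos ∠VCS = CV·CS / (|CV||CS|), giving 55.80°.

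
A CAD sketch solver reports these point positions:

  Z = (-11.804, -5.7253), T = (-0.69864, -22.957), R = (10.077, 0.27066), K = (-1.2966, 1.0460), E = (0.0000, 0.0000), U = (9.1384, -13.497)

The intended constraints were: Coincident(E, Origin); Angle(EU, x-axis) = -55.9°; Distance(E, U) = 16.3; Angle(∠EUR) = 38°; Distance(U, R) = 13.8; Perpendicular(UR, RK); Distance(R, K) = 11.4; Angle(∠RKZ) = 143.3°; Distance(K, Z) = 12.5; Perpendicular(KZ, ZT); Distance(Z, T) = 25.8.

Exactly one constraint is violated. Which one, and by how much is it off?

Distance(Z, T) = 25.8 — off by 5.30.

E = (0.00, 0.00) ✓; EU at -55.90° ✓; |EU| = 16.30 ✓; ∠EUR = 38.00° ✓; |UR| = 13.80 ✓; ∠(UR, RK) = 90.00° ✓; |RK| = 11.40 ✓; ∠RKZ = 143.3° ✓; |KZ| = 12.50 ✓; ∠(KZ, ZT) = 90.00° ✓; |ZT| = 20.50 ✗.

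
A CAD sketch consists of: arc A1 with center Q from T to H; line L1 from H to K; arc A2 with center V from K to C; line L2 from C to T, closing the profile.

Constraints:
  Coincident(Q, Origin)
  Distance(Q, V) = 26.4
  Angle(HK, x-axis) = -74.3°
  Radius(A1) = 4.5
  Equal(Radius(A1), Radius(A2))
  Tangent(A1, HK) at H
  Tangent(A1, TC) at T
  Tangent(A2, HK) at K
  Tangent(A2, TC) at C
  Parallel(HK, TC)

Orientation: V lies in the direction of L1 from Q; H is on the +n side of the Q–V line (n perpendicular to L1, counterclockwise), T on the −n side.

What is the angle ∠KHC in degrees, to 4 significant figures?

18.82°

The slot axis is L1's direction at -74.3°, so u = (cos -74.3°, sin -74.3°) = (0.2706, -0.9627) and n = (−sin -74.3°, cos -74.3°) = (0.9627, 0.2706). Q is at the origin and V lies 26.4 along u from Q, so V = 26.4·u = (7.144, -25.42). Tangency of A1 to both parallel lines with radius 4.5 puts H and T at Q ± 4.5·n: H = (4.332, 1.218), T = (-4.332, -1.218). Equal radii place K and C the same way about V: K = V + 4.5·n = (11.48, -24.20), C = V − 4.5·n = (2.812, -26.63). Then cos ∠KHC = HK·HC / (|HK||HC|), giving 18.82°.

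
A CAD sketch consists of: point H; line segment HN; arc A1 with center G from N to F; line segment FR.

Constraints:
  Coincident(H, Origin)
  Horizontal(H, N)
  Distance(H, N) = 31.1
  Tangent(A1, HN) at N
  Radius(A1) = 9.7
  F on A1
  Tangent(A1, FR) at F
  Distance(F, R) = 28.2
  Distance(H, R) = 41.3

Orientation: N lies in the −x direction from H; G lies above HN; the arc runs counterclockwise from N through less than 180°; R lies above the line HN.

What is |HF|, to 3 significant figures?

23.2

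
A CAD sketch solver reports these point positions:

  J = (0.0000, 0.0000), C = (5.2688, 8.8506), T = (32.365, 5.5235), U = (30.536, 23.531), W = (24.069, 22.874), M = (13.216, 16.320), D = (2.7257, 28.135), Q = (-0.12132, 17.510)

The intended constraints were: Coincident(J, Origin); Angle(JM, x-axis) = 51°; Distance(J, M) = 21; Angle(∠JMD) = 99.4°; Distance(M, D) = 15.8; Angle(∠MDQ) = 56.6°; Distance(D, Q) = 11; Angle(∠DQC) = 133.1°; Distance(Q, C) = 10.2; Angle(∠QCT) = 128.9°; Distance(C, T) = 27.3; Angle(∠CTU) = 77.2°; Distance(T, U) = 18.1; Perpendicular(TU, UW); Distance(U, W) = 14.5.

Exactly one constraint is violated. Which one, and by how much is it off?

Distance(U, W) = 14.5 — off by 8.00.

J = (0.00, 0.00) ✓; JM at 51.00° ✓; |JM| = 21.00 ✓; ∠JMD = 99.40° ✓; |MD| = 15.80 ✓; ∠MDQ = 56.60° ✓; |DQ| = 11.00 ✓; ∠DQC = 133.1° ✓; |QC| = 10.20 ✓; ∠QCT = 128.9° ✓; |CT| = 27.30 ✓; ∠CTU = 77.20° ✓; |TU| = 18.10 ✓; ∠(TU, UW) = 90.00° ✓; |UW| = 6.500 ✗.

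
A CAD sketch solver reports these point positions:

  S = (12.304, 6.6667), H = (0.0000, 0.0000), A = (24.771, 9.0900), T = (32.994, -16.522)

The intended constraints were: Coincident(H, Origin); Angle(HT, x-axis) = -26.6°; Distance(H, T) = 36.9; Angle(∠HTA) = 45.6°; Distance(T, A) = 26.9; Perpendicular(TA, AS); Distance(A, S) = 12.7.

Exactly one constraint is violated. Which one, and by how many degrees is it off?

Perpendicular(TA, AS) — off by 6.80°.

H = (0.00, 0.00) ✓; HT at -26.60° ✓; |HT| = 36.90 ✓; ∠HTA = 45.60° ✓; |TA| = 26.90 ✓; ∠(TA, AS) = 83.20° ✗; |AS| = 12.70 ✓.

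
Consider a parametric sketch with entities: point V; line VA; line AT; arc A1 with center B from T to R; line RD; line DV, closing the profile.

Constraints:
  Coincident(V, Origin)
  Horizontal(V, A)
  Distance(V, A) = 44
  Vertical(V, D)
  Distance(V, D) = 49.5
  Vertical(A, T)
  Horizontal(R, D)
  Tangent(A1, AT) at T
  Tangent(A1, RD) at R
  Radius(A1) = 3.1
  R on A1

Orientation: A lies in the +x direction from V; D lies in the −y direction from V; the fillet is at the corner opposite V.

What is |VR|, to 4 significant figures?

64.21

The virtual corner opposite V is at (44.00, -49.50). A1 meets AT tangentially, so BT is at right angles to AT and tangency of A1 to RD means the radius BR is perpendicular to RD, with radius 3.1, so the center B sits 3.1 in from both sides at B = (40.90, -46.40). That places the tangent points at T = (44.00, -46.40) on AT and R = (40.90, -49.50) on RD. Then |VR| = |R − V| = 64.21.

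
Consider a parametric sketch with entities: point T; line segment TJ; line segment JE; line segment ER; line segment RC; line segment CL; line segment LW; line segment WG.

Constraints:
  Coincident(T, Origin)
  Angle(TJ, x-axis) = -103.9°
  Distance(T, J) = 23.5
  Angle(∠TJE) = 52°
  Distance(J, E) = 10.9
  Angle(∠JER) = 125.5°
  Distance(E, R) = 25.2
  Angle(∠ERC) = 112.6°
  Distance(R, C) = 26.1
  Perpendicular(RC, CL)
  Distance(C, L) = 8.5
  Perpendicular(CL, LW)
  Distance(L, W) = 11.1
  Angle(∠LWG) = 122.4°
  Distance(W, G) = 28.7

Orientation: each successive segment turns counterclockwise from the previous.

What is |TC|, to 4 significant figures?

24.31

∠JER = 125.5° gives ER at 78.60° from the x-axis; with |ER| = 25.2, R = (9.285, 6.342). ∠ERC = 112.6° gives RC at 146.0° from the x-axis; with |RC| = 26.1, C = (-12.35, 20.94). Then |TC| = |C − T| = 24.31.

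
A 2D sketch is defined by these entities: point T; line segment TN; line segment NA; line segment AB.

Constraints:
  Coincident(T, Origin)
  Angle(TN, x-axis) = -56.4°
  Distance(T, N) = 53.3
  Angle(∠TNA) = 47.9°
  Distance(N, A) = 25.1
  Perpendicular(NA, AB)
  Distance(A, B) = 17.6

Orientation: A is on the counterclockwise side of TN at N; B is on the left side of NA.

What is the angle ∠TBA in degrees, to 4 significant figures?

154.1°

T is at the origin; TN runs at -56.4° with length 53.3, so N = 53.3·(cos -56.4°, sin -56.4°) = (29.50, -44.39). ∠TNA = 47.9°, so NA runs at -56.4° + (180° − 47.9°) = 75.70° from the x-axis; with |NA| = 25.1, A = N + 25.1·(cos 75.70°, sin 75.70°) = (35.70, -20.07). The perpendicularity gives AB at right angles to NA; with |AB| = 17.6 on the left of NA, B = A + 17.6·(-0.9690, 0.2470) = (18.64, -15.73). Then cos ∠TBA = BT·BA / (|BT||BA|), giving 154.1°.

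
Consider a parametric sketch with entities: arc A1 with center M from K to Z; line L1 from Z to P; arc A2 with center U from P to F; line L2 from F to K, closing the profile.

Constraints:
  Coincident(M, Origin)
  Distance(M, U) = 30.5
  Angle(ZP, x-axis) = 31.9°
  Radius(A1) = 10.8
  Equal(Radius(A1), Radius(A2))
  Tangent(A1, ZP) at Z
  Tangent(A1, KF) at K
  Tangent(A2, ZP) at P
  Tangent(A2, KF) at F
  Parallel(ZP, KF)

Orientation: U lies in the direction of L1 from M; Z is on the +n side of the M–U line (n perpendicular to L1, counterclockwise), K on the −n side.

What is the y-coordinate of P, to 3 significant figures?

25.3

Tangency of A1 to both parallel lines with radius 10.8 puts Z and K at M ± 10.8·n: Z = (-5.71, 9.17), K = (5.71, -9.17). Equal radii place P and F the same way about U: P = U + 10.8·n = (20.2, 25.3), F = U − 10.8·n = (31.6, 6.95). So P.y = 25.3.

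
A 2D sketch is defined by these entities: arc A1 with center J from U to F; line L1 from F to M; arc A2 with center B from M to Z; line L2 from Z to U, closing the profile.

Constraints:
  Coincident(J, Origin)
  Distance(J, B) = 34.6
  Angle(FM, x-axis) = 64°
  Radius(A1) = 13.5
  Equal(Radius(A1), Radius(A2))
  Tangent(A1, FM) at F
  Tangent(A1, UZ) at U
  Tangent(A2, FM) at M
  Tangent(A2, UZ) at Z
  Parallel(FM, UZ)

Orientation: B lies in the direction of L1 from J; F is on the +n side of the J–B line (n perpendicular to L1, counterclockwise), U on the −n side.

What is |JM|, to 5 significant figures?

37.140

The slot axis is L1's direction at 64.0°, so u = (cos 64.0°, sin 64.0°) = (0.43837, 0.89879) and n = (−sin 64.0°, cos 64.0°) = (-0.89879, 0.43837). J is at the origin and B lies 34.6 along u from J, so B = 34.6·u = (15.168, 31.098). Tangency of A1 to both parallel lines with radius 13.5 puts F and U at J ± 13.5·n: F = (-12.134, 5.9180), U = (12.134, -5.9180). Equal radii place M and Z the same way about B: M = B + 13.5·n = (3.0339, 37.016), Z = B − 13.5·n = (27.301, 25.180). Then |JM| = |M − J| = 37.140.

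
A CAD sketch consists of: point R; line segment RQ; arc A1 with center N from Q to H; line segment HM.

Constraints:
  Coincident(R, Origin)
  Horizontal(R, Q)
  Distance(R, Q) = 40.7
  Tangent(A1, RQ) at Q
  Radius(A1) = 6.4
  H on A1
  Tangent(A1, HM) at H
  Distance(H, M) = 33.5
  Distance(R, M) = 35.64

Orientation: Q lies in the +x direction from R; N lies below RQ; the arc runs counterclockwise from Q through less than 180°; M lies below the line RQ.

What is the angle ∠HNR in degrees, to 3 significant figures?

23.7°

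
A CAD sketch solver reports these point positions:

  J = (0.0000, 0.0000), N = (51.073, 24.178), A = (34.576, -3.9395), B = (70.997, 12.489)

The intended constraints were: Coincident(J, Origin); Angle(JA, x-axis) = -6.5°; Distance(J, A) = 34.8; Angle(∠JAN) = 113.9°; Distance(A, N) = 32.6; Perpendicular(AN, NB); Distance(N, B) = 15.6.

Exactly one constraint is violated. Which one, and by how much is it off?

Distance(N, B) = 15.6 — off by 7.50.

J = (0.00, 0.00) ✓; JA at -6.500° ✓; |JA| = 34.80 ✓; ∠JAN = 113.9° ✓; |AN| = 32.60 ✓; ∠(AN, NB) = 90.00° ✓; |NB| = 23.10 ✗.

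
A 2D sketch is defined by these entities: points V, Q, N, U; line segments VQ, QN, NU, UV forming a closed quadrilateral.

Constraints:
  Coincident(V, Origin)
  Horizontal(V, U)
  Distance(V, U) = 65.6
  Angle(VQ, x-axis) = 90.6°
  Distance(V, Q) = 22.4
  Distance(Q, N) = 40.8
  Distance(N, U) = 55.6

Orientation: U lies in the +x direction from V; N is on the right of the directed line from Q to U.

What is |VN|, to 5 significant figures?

20.579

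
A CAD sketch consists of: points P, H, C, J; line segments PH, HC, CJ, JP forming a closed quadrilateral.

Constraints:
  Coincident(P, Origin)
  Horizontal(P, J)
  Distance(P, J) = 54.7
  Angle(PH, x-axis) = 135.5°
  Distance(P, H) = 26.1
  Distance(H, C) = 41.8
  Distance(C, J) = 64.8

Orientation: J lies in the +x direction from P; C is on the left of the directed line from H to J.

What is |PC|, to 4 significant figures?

49.06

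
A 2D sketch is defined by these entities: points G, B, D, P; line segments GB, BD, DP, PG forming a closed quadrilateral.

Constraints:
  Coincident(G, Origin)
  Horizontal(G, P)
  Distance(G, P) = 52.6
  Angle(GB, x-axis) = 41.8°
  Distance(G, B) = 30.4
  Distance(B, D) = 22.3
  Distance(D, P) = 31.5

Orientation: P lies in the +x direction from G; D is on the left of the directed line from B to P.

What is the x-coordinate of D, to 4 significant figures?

42.76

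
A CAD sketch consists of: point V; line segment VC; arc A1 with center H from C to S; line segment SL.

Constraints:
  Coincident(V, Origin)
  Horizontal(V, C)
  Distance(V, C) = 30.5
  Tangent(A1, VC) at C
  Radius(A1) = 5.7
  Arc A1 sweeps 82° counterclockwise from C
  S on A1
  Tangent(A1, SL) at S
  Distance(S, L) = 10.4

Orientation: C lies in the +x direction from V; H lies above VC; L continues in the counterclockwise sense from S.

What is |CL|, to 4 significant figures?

16.78

V is at the origin; VC is horizontal with |VC| = 30.5 and C on the +x side, so C = (30.50, 0.000). The tangent condition forces HC to be normal to VC, so H = C + (0, 5.7) = (30.50, 5.700). On A1, C sits at bearing -90° from H; an 82° counterclockwise sweep puts S at bearing -8°, so S = H + 5.7·(cos -8°, sin -8°) = (36.14, 4.907). The tangent condition forces HS to be normal to SL, so SL runs along (−sin -8°, cos -8°); with |SL| = 10.4, L = (37.59, 15.21). Then |CL| = |L − C| = 16.78.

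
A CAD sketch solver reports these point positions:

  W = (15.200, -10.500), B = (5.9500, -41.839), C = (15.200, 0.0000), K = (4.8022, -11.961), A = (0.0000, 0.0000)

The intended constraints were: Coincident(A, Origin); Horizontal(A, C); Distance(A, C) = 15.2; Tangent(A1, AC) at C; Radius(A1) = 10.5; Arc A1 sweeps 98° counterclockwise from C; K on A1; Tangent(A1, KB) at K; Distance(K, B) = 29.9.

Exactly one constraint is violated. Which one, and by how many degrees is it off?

Tangent(A1, KB) at K — off by 5.80°.

A = (0.00, 0.00) ✓; A.y = 0.00, C.y = 0.00 ✓; |AC| = 15.20 ✓; ∠(WC, CA) = 90.00° ✓; |WC| = 10.50 ✓; bearing(W→K) − bearing(W→C) = 98.00° ✓; |WK| = 10.50 ✓; ∠(WK, KB) = 95.80° ✗; |KB| = 29.90 ✓.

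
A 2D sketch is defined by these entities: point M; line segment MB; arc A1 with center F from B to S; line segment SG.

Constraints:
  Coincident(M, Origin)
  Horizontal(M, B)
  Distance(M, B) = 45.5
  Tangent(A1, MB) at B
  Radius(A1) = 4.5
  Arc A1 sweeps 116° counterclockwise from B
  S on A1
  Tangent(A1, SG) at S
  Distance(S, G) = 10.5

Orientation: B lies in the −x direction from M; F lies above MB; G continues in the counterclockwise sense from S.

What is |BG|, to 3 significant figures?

15.9

M is at the origin; MB is horizontal with |MB| = 45.5 and B on the −x side, so B = (-45.5, 0.00). Since A1 is tangent to MB there, FB ⟂ MB, so F = B + (0, 4.5) = (-45.5, 4.50). On A1, B sits at bearing -90° from F; a 116° counterclockwise sweep puts S at bearing 26°, so S = F + 4.5·(cos 26°, sin 26°) = (-41.5, 6.47). The tangent condition forces FS to be normal to SG, so SG runs along (−sin 26°, cos 26°); with |SG| = 10.5, G = (-46.1, 15.9). Then |BG| = |G − B| = 15.9.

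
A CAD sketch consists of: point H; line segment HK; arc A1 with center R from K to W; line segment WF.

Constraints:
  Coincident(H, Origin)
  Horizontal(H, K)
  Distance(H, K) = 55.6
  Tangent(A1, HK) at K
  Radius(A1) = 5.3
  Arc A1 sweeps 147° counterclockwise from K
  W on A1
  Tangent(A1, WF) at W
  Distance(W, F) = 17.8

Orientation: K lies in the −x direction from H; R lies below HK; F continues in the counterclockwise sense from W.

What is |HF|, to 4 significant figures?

47.70

H is at the origin; HK is horizontal with |HK| = 55.6 and K on the −x side, so K = (-55.60, 0.000). Since A1 is tangent to HK there, RK ⟂ HK, so R = K + (0, -5.3) = (-55.60, -5.300). On A1, K sits at bearing 90° from R; a 147° counterclockwise sweep puts W at bearing 237°, so W = R + 5.3·(cos 237°, sin 237°) = (-58.49, -9.745). Since A1 is tangent to WF there, RW ⟂ WF, so WF runs along (−sin 237°, cos 237°); with |WF| = 17.8, F = (-43.56, -19.44). Then |HF| = |F − H| = 47.70.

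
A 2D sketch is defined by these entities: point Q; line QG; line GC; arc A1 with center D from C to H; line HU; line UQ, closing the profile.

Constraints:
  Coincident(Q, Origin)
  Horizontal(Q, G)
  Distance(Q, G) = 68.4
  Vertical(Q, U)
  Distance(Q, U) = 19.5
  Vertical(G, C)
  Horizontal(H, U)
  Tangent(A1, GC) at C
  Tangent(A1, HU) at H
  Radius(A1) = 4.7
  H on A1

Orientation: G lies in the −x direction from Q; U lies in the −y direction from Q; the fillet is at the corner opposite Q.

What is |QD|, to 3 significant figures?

65.4

Q is at the origin; QG is horizontal with |QG| = 68.4 and G on the −x side, so G = (-68.4, 0.00). QU is vertical with |QU| = 19.5 and U on the −y side, so U = (0.00, -19.5). The virtual corner opposite Q is at (-68.4, -19.5). Since A1 is tangent to GC there, DC ⟂ GC and the tangent condition forces DH to be normal to HU, with radius 4.7, so the center D sits 4.7 in from both sides at D = (-63.7, -14.8). Then |QD| = |D − Q| = 65.4.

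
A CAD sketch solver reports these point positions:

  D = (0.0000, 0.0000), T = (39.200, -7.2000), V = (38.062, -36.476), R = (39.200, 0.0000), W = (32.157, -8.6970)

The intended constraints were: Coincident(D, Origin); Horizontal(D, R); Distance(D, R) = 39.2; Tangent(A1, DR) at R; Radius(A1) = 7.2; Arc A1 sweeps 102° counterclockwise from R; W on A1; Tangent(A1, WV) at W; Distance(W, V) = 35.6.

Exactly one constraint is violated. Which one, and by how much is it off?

Distance(W, V) = 35.6 — off by 7.20.

D = (0.00, 0.00) ✓; D.y = 0.00, R.y = 0.00 ✓; |DR| = 39.20 ✓; ∠(TR, RD) = 90.00° ✓; |TR| = 7.200 ✓; bearing(T→W) − bearing(T→R) = 102.0° ✓; |TW| = 7.200 ✓; ∠(TW, WV) = 90.00° ✓; |WV| = 28.40 ✗.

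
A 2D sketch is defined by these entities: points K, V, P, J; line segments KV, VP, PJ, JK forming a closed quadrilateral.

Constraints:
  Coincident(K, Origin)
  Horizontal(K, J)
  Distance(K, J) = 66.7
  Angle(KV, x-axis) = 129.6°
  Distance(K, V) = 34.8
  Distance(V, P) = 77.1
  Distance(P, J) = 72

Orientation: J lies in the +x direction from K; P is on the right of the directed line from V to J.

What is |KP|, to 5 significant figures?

44.534

Checks: |VP| = 77.10 ✓; |PJ| = 72.00 ✓.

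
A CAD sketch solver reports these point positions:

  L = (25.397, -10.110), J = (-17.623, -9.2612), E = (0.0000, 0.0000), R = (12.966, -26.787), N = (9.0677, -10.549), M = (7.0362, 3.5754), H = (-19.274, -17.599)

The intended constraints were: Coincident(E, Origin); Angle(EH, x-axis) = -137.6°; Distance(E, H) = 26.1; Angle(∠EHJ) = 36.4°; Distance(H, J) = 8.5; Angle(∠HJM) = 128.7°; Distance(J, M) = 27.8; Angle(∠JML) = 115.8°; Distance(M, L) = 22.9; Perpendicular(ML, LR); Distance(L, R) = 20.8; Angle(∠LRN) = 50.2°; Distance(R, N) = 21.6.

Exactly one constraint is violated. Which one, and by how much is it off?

Distance(R, N) = 21.6 — off by 4.90.

E = (0.00, 0.00) ✓; EH at -137.6° ✓; |EH| = 26.10 ✓; ∠EHJ = 36.40° ✓; |HJ| = 8.500 ✓; ∠HJM = 128.7° ✓; |JM| = 27.80 ✓; ∠JML = 115.8° ✓; |ML| = 22.90 ✓; ∠(ML, LR) = 90.00° ✓; |LR| = 20.80 ✓; ∠LRN = 50.20° ✓; |RN| = 16.70 ✗.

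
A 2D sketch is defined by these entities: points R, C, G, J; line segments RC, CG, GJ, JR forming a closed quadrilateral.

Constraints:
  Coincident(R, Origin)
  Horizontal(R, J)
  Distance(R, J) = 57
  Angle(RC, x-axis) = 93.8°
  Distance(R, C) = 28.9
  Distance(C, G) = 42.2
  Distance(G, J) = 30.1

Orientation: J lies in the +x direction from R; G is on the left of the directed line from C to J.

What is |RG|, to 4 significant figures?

47.21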